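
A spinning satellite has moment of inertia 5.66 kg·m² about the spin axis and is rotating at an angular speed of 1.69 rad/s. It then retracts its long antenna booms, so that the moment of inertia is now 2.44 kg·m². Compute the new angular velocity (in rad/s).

With no external torque about the axis, L is conserved: I₁ω₁ = I₂ω₂.
ω₂ = I₁ω₁ / I₂ = (5.660)(1.69 rad/s) / (2.440) = 3.920 rad/s.

ω₂ ≈ 3.92 rad/s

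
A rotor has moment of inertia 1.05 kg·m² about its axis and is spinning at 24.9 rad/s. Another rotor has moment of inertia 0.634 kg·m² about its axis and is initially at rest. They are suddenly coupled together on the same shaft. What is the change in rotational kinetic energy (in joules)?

The coupling torques are internal; angular momentum about the shared axis is conserved.
Taking A's sense as positive: L = (1.050)(24.9) = 26.14 kg·m²·rad/s.
Combined I = 1.050 + 0.6340 = 1.684 kg·m².
ω_f = L / I = 26.14 / 1.684 = 15.53 rad/s.
KE_i = ½ΣIω² = 325.5 J; KE_f = ½(1.684)(15.53)² = 203.0 J.

ΔKE ≈ -123 J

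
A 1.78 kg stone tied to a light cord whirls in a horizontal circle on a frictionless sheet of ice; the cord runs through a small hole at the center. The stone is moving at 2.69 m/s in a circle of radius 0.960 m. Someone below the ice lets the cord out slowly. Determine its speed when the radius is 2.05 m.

v₂ ≈ 1.26 m/s

Central (radial) force ⇒ zero torque about the center ⇒ m v r is constant.
v₂ = v₁ r₁ / r₂ = (2.69)(0.960) / (2.05) = 1.260 m/s.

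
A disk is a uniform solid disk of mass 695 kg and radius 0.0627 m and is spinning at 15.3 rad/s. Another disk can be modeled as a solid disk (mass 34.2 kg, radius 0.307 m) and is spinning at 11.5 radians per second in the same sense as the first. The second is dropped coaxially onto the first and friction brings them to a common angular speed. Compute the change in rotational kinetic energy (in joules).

ΔKE ≈ -5.34 J

The coupling torques are internal; angular momentum about the shared axis is conserved.
Moments of inertia: I_A = ½(695)(0.0627)² = 1.366 kg·m²; I_B = ½(34.2)(0.307)² = 1.612 kg·m².
Taking A's sense as positive: L = (1.366)(15.3) + (1.612)(11.5) = 39.44 kg·m²·rad/s.
Combined I = 1.366 + 1.612 = 2.978 kg·m².
ω_f = L / I = 39.44 / 2.978 = 13.24 rad/s.
KE_i = ½ΣIω² = 266.5 J; KE_f = ½(2.978)(13.24)² = 261.1 J.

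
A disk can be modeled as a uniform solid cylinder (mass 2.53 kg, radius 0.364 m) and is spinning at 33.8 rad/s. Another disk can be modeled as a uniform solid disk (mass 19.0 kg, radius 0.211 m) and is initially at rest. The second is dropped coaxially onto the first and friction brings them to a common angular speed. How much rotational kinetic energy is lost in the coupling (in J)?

The coupling torques are internal; angular momentum about the shared axis is conserved.
Moments of inertia: I_A = ½(2.53)(0.364)² = 0.1676 kg·m²; I_B = ½(19.0)(0.211)² = 0.4229 kg·m².
Taking A's sense as positive: L = (0.1676)(33.8) = 5.665 kg·m²·rad/s.
Combined I = 0.1676 + 0.4229 = 0.5906 kg·m².
ω_f = L / I = 5.665 / 0.5906 = 9.593 rad/s.
KE_i = ½ΣIω² = 95.74 J; KE_f = ½(0.5906)(9.593)² = 27.17 J.

ΔKE lost ≈ 68.6 J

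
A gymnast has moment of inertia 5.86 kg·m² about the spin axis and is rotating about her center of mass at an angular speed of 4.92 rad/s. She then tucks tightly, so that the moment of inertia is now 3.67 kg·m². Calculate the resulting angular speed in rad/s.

ω₂ ≈ 7.86 rad/s

With no external torque about the axis, L is conserved: I₁ω₁ = I₂ω₂.
ω₂ = I₁ω₁ / I₂ = (5.860)(4.92 rad/s) / (3.670) = 7.856 rad/s.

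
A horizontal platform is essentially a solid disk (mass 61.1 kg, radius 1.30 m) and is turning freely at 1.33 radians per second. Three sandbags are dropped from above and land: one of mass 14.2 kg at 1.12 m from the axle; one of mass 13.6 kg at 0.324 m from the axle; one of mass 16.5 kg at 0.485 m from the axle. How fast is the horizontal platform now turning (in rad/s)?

ω_f ≈ 0.919 rad/s

No external torque acts about the axle; L_before = L_after.
I_p = ½(61.1)(1.30)² = 51.63 kg·m².
Added inertia Σmr² = (14.2)(1.12)² + (13.6)(0.324)² + (16.5)(0.485)² = 23.12 kg·m²; I_f = 51.63 + 23.12 = 74.75 kg·m².
ω_f = I_p ω_i / I_f = (51.63)(1.33) / 74.75 = 0.9186 rad/s.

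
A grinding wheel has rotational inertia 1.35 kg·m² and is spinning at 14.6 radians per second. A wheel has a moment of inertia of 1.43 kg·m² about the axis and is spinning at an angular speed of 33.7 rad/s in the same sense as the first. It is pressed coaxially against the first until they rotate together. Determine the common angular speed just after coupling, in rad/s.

No external torque acts about the common axis, so total angular momentum is conserved.
Taking A's sense as positive: L = (1.350)(14.6) + (1.430)(33.7) = 67.90 kg·m²·rad/s.
Combined I = 1.350 + 1.430 = 2.780 kg·m².
ω_f = L / I = 67.90 / 2.780 = 24.42 rad/s.

|ω_f| ≈ 24.4 rad/s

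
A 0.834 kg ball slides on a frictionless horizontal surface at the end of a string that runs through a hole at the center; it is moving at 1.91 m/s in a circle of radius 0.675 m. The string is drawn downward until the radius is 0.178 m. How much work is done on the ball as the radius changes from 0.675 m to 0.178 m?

Central (radial) force ⇒ zero torque about the center ⇒ m v r is constant.
v₂ = v₁ r₁ / r₂ = (1.91)(0.675) / (0.178) = 7.243 m/s.
W = ΔKE = ½m(v₂² − v₁²) = 20.35 J.

W ≈ 20.4 J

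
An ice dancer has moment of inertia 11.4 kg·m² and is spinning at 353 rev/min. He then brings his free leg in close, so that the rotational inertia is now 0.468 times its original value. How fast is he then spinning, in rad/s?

ω₂ ≈ 79.0 rad/s

No external torque acts about the spin axis, so angular momentum is conserved.
I₂ = 0.468 × 11.4 = 5.335 kg·m².
ω₂ = I₁ω₁ / I₂ = (11.40)(353 rpm) / (5.335) = 754.3 rpm = 78.99 rad/s.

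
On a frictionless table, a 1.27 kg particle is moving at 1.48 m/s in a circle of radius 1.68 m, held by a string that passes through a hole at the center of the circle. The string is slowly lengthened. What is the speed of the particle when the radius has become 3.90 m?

v₂ ≈ 0.638 m/s

Central (radial) force ⇒ zero torque about the center ⇒ m v r is constant.
v₂ = v₁ r₁ / r₂ = (1.48)(1.68) / (3.90) = 0.6375 m/s.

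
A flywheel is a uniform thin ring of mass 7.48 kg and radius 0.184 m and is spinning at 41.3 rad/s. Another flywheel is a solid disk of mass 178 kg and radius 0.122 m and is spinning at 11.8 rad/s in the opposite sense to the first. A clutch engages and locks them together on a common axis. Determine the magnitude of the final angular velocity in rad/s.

No external torque acts about the common axis, so total angular momentum is conserved.
Moments of inertia: I_A = (7.48)(0.184)² = 0.2532 kg·m²; I_B = ½(178)(0.122)² = 1.325 kg·m².
Taking A's sense as positive: L = (0.2532)(41.3) − (1.325)(11.8) = -5.172 kg·m²·rad/s.
Combined I = 0.2532 + 1.325 = 1.578 kg·m².
ω_f = L / I = -5.172 / 1.578 = -3.278 rad/s.

|ω_f| ≈ 3.28 rad/s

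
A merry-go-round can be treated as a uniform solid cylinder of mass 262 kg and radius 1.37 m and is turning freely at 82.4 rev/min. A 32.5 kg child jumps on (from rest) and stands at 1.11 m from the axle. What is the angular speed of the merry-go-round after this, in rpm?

ω_f ≈ 70.9 rpm

No external torque acts about the axle; L_before = L_after.
I_p = ½(262)(1.37)² = 245.9 kg·m².
Added inertia Σmr² = (32.5)(1.11)² = 40.04 kg·m²; I_f = 245.9 + 40.04 = 285.9 kg·m².
ω_f = I_p ω_i / I_f = (245.9)(82.4) / 285.9 = 70.86 rpm.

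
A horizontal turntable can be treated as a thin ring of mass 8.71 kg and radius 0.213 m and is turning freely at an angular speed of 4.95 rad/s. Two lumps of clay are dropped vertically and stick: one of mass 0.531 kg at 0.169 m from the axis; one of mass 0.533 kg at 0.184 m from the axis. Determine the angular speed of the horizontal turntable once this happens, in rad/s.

The added mass arrives with no angular momentum about the axis, and any external torque about the axis is negligible, so the system's angular momentum is conserved.
I_p = (8.71)(0.213)² = 0.3952 kg·m².
Added inertia Σmr² = (0.531)(0.169)² + (0.533)(0.184)² = 0.03321 kg·m²; I_f = 0.3952 + 0.03321 = 0.4284 kg·m².
ω_f = I_p ω_i / I_f = (0.3952)(4.95) / 0.4284 = 4.566 rad/s.

ω_f ≈ 4.57 rad/s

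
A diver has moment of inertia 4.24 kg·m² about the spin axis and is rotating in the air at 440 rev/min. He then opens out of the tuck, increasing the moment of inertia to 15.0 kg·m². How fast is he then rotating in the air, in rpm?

ω₂ ≈ 124 rpm

Angular momentum about the spin axis is conserved since the torque about it is zero.
ω₂ = I₁ω₁ / I₂ = (4.240)(440 rpm) / (15.00) = 124.4 rpm.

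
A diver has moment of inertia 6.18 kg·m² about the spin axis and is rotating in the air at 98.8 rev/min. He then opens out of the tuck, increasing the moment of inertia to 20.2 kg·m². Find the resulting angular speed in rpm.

ω₂ ≈ 30.2 rpm

With no external torque about the axis, L is conserved: I₁ω₁ = I₂ω₂.
ω₂ = I₁ω₁ / I₂ = (6.180)(98.8 rpm) / (20.20) = 30.23 rpm.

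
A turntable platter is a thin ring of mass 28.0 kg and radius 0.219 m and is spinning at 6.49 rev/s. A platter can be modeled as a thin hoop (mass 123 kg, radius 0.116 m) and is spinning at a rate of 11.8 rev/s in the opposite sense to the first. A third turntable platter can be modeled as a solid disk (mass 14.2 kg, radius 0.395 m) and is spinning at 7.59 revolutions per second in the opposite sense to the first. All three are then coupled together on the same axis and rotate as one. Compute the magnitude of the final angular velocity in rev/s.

No external torque acts about the common axis, so total angular momentum is conserved.
Moments of inertia: I_A = (28.0)(0.219)² = 1.343 kg·m²; I_B = (123)(0.116)² = 1.655 kg·m²; I_C = ½(14.2)(0.395)² = 1.108 kg·m².
Taking A's sense as positive: L = (1.343)(6.49) − (1.655)(11.8) − (1.108)(7.59) = -19.22 kg·m²·rev/s.
Combined I = 1.343 + 1.655 + 1.108 = 4.106 kg·m².
ω_f = L / I = -19.22 / 4.106 = -4.682 rev/s.

|ω_f| ≈ 4.68 rev/s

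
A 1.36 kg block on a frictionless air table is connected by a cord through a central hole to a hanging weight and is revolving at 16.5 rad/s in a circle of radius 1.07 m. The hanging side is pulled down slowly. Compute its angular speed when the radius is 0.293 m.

ω₂ ≈ 220 rad/s

No torque about the axis ⇒ m r₁² ω₁ = m r₂² ω₂.
ω₂ = ω₁ (r₁/r₂)² = (16.5)(1.07/0.293)² = 220.0 rad/s.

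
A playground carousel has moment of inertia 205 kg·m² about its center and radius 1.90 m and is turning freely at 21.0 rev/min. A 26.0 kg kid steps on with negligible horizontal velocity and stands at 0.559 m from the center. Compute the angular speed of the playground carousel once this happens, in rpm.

The added mass arrives with no angular momentum about the center, and any external torque about the center is negligible, so the system's angular momentum is conserved.
Added inertia Σmr² = (26.0)(0.559)² = 8.125 kg·m²; I_f = 205.0 + 8.125 = 213.1 kg·m².
ω_f = I_p ω_i / I_f = (205.0)(21.0) / 213.1 = 20.20 rpm.

ω_f ≈ 20.2 rpm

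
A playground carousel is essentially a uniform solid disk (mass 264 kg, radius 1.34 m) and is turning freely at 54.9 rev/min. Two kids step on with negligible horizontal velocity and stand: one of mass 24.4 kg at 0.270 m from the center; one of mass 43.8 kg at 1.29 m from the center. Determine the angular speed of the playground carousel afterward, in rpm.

ω_f ≈ 41.7 rpm

The added mass arrives with no angular momentum about the center, and any external torque about the center is negligible, so the system's angular momentum is conserved.
I_p = ½(264)(1.34)² = 237.0 kg·m².
Added inertia Σmr² = (24.4)(0.270)² + (43.8)(1.29)² = 74.67 kg·m²; I_f = 237.0 + 74.67 = 311.7 kg·m².
ω_f = I_p ω_i / I_f = (237.0)(54.9) / 311.7 = 41.75 rpm.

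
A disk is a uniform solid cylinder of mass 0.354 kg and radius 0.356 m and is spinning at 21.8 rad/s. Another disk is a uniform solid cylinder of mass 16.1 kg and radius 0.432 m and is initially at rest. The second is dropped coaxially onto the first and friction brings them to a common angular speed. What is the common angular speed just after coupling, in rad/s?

|ω_f| ≈ 0.321 rad/s

No external torque acts about the common axis, so total angular momentum is conserved.
Moments of inertia: I_A = ½(0.354)(0.356)² = 0.02243 kg·m²; I_B = ½(16.1)(0.432)² = 1.502 kg·m².
Taking A's sense as positive: L = (0.02243)(21.8) = 0.4890 kg·m²·rad/s.
Combined I = 0.02243 + 1.502 = 1.525 kg·m².
ω_f = L / I = 0.4890 / 1.525 = 0.3207 rad/s.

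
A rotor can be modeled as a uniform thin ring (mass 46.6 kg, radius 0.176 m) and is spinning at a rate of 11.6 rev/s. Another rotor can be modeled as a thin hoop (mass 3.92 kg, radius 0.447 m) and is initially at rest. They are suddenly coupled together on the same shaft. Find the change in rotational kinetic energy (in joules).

No external torque acts about the common axis, so total angular momentum is conserved.
Moments of inertia: I_A = (46.6)(0.176)² = 1.443 kg·m²; I_B = (3.92)(0.447)² = 0.7833 kg·m².
Taking A's sense as positive: L = (1.443)(11.6) = 16.74 kg·m²·rev/s.
Combined I = 1.443 + 0.7833 = 2.227 kg·m².
ω_f = L / I = 16.74 / 2.227 = 7.520 rev/s.
KE_i = ½ΣIω² = 3834 J; KE_f = ½(2.227)(47.25)² = 2485 J.

ΔKE ≈ -1350 J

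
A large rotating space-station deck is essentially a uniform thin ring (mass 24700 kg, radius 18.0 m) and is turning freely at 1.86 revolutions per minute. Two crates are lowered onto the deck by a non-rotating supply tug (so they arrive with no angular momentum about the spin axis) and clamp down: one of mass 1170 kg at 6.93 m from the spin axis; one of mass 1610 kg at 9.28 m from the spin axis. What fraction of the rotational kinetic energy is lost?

The added mass arrives with no angular momentum about the spin axis, and any external torque about the spin axis is negligible, so the system's angular momentum is conserved.
I_p = (24700)(18.0)² = 8.003e+06 kg·m².
Added inertia Σmr² = (1170)(6.93)² + (1610)(9.28)² = 1.948e+05 kg·m²; I_f = 8.003e+06 + 1.948e+05 = 8.198e+06 kg·m².
ω_f = I_p ω_i / I_f = (8.003e+06)(1.86) / 8.198e+06 = 1.816 rpm.
KE_i = ½(8.003e+06)(0.1948 rad/s)² = 1.518e+05 J; KE_f = ½(8.198e+06)(0.1901)² = 1.482e+05 J.
Fraction lost = 0.02377.

fraction ≈ 0.0238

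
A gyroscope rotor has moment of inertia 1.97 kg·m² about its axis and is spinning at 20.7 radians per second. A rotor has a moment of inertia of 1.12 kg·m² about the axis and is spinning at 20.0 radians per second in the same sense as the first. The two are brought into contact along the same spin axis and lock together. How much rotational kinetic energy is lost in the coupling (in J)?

ΔKE lost ≈ 0.175 J

The coupling torques are internal; angular momentum about the shared axis is conserved.
Taking A's sense as positive: L = (1.970)(20.7) + (1.120)(20.0) = 63.18 kg·m²·rad/s.
Combined I = 1.970 + 1.120 = 3.090 kg·m².
ω_f = L / I = 63.18 / 3.090 = 20.45 rad/s.
KE_i = ½ΣIω² = 646.1 J; KE_f = ½(3.090)(20.45)² = 645.9 J.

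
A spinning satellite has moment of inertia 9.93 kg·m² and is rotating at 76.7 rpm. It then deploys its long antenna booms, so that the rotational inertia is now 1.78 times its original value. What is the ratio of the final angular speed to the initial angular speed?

Angular momentum about the spin axis is conserved since the torque about it is zero.
I₂ = 1.78 × 9.93 = 17.68 kg·m².
ω₂/ω₁ = I₁/I₂ = 9.930 / 17.68 = 0.5618.

ω₂/ω₁ ≈ 0.562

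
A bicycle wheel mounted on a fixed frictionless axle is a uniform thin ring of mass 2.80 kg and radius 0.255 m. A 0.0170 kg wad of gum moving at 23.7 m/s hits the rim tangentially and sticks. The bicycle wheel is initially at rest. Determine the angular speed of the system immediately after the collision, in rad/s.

About the axle the impulsive forces during the collision are internal, so angular momentum about that axis is conserved.
I_p = (2.80)(0.255)² = 0.1821 kg·m². Taking the sense of the wad of gum's angular momentum as positive, L_{wad} = m v R = (0.0170)(23.7)(0.255) = 0.1027 kg·m²/s.
L_i = 0 + 0.1027 = 0.1027 kg·m²/s.
After sticking, I_f = I_p + m R² = 0.1821 + (0.0170)(0.255)² = 0.1832 kg·m².
ω_f = L_i / I_f = 0.1027 / 0.1832 = 0.5609 rad/s.

|ω_f| ≈ 0.561 rad/s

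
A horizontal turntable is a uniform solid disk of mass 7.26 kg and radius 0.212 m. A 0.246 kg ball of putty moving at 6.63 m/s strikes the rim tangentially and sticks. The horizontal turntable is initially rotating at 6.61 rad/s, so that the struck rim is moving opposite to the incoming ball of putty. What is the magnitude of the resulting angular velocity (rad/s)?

About the axle the impulsive forces during the collision are internal, so angular momentum about that axis is conserved.
I_p = ½(7.26)(0.212)² = 0.1631 kg·m². Taking the sense of the ball of putty's angular momentum as positive, L_{ball} = m v R = (0.246)(6.63)(0.212) = 0.3458 kg·m²/s.
L_i = −I_p ω_p + m v R = −(0.1631)(6.61) + 0.3458 = -0.7326 kg·m²/s.
After sticking, I_f = I_p + m R² = 0.1631 + (0.246)(0.212)² = 0.1742 kg·m².
ω_f = L_i / I_f = -0.7326 / 0.1742 = -4.206 rad/s.

|ω_f| ≈ 4.21 rad/s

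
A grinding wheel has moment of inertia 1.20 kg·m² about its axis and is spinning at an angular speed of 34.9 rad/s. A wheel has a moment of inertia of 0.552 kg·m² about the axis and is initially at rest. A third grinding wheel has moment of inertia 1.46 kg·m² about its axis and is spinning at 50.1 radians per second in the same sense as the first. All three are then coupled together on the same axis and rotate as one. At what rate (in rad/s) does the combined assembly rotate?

No external torque acts about the common axis, so total angular momentum is conserved.
Taking A's sense as positive: L = (1.200)(34.9) + (1.460)(50.1) = 115.0 kg·m²·rad/s.
Combined I = 1.200 + 0.5520 + 1.460 = 3.212 kg·m².
ω_f = L / I = 115.0 / 3.212 = 35.81 rad/s.

|ω_f| ≈ 35.8 rad/s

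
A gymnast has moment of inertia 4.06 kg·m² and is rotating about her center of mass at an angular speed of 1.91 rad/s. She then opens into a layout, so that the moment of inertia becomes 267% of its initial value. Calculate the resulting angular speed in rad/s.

ω₂ ≈ 0.715 rad/s

No external torque acts about the spin axis, so angular momentum is conserved.
I₂ = 2.67 × 4.06 = 10.84 kg·m².
ω₂ = I₁ω₁ / I₂ = (4.060)(1.91 rad/s) / (10.84) = 0.7154 rad/s.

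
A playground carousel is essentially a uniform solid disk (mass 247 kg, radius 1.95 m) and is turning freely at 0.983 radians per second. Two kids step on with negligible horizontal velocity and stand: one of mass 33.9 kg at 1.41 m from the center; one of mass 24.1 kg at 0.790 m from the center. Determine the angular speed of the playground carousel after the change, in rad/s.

ω_f ≈ 0.836 rad/s

No external torque acts about the center; L_before = L_after.
I_p = ½(247)(1.95)² = 469.6 kg·m².
Added inertia Σmr² = (33.9)(1.41)² + (24.1)(0.790)² = 82.44 kg·m²; I_f = 469.6 + 82.44 = 552.0 kg·m².
ω_f = I_p ω_i / I_f = (469.6)(0.983) / 552.0 = 0.8362 rad/s.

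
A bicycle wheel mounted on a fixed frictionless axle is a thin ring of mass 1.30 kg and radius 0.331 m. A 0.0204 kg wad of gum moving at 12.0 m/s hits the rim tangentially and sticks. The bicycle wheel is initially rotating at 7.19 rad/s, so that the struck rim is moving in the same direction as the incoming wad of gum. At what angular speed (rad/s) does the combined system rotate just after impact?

About the axle the impulsive forces during the collision are internal, so angular momentum about that axis is conserved.
I_p = (1.30)(0.331)² = 0.1424 kg·m². Taking the sense of the wad of gum's angular momentum as positive, L_{wad} = m v R = (0.0204)(12.0)(0.331) = 0.08103 kg·m²/s.
L_i = +I_p ω_p + m v R = +(0.1424)(7.19) + 0.08103 = 1.105 kg·m²/s.
After sticking, I_f = I_p + m R² = 0.1424 + (0.0204)(0.331)² = 0.1447 kg·m².
ω_f = L_i / I_f = 1.105 / 0.1447 = 7.639 rad/s.

|ω_f| ≈ 7.64 rad/s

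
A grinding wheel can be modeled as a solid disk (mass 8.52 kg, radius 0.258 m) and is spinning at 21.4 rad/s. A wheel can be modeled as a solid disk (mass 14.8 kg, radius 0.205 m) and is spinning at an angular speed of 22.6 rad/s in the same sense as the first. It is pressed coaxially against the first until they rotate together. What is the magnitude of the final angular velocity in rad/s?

The coupling torques are internal; angular momentum about the shared axis is conserved.
Moments of inertia: I_A = ½(8.52)(0.258)² = 0.2836 kg·m²; I_B = ½(14.8)(0.205)² = 0.3110 kg·m².
Taking A's sense as positive: L = (0.2836)(21.4) + (0.3110)(22.6) = 13.10 kg·m²·rad/s.
Combined I = 0.2836 + 0.3110 = 0.5945 kg·m².
ω_f = L / I = 13.10 / 0.5945 = 22.03 rad/s.

|ω_f| ≈ 22.0 rad/s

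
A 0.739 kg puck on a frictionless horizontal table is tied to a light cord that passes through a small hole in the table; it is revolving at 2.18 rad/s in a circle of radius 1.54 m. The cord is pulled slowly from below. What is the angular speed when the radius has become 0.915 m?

ω₂ ≈ 6.18 rad/s

The constraining force is radial, so m r² ω about the center is conserved.
ω₂ = ω₁ (r₁/r₂)² = (2.18)(1.54/0.915)² = 6.175 rad/s.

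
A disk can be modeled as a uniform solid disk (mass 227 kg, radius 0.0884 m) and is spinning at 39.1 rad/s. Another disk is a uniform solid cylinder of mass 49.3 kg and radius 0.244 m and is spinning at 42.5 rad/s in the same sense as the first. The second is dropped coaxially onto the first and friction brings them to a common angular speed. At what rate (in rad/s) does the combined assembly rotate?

|ω_f| ≈ 41.2 rad/s

The coupling torques are internal; angular momentum about the shared axis is conserved.
Moments of inertia: I_A = ½(227)(0.0884)² = 0.8870 kg·m²; I_B = ½(49.3)(0.244)² = 1.468 kg·m².
Taking A's sense as positive: L = (0.8870)(39.1) + (1.468)(42.5) = 97.05 kg·m²·rad/s.
Combined I = 0.8870 + 1.468 = 2.355 kg·m².
ω_f = L / I = 97.05 / 2.355 = 41.22 rad/s.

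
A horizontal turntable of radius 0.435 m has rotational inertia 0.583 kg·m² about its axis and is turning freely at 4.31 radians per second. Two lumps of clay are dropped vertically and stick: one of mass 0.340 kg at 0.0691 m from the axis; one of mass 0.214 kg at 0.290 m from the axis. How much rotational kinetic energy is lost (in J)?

The added mass arrives with no angular momentum about the axis, and any external torque about the axis is negligible, so the system's angular momentum is conserved.
Added inertia Σmr² = (0.340)(0.0691)² + (0.214)(0.290)² = 0.01962 kg·m²; I_f = 0.5830 + 0.01962 = 0.6026 kg·m².
ω_f = I_p ω_i / I_f = (0.5830)(4.31) / 0.6026 = 4.170 rad/s.
KE_i = ½(0.5830)(4.310 rad/s)² = 5.415 J; KE_f = ½(0.6026)(4.170)² = 5.239 J.

energy lost ≈ 0.176 J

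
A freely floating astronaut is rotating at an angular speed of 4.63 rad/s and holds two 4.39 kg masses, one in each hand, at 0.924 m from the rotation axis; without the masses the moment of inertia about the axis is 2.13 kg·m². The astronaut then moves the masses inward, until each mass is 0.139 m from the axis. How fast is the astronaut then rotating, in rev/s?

ω₂ ≈ 3.08 rev/s

No external torque acts about the spin axis, so angular momentum is conserved.
I₁ = 2.13 + 2(4.39)(0.924)² = 9.626 kg·m²; I₂ = 2.13 + 2(4.39)(0.139)² = 2.300 kg·m².
ω₂ = I₁ω₁ / I₂ = (9.626)(4.63 rad/s) / (2.300) = 19.38 rad/s = 3.085 rev/s.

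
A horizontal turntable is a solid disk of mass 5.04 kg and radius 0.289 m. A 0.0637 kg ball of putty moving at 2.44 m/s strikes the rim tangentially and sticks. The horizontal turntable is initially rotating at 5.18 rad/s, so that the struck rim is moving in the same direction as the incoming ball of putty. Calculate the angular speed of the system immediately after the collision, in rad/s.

|ω_f| ≈ 5.26 rad/s

The axle reaction passes through the axle and exerts no torque about it; angular momentum about the axle is conserved through the impact.
I_p = ½(5.04)(0.289)² = 0.2105 kg·m². Taking the sense of the ball of putty's angular momentum as positive, L_{ball} = m v R = (0.0637)(2.44)(0.289) = 0.04492 kg·m²/s.
L_i = +I_p ω_p + m v R = +(0.2105)(5.18) + 0.04492 = 1.135 kg·m²/s.
After sticking, I_f = I_p + m R² = 0.2105 + (0.0637)(0.289)² = 0.2158 kg·m².
ω_f = L_i / I_f = 1.135 / 0.2158 = 5.260 rad/s.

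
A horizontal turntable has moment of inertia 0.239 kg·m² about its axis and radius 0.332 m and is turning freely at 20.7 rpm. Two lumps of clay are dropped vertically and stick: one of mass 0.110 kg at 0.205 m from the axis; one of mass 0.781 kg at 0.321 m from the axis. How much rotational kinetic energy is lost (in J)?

energy lost ≈ 0.147 J

No external torque acts about the axis; L_before = L_after.
Added inertia Σmr² = (0.110)(0.205)² + (0.781)(0.321)² = 0.08510 kg·m²; I_f = 0.2390 + 0.08510 = 0.3241 kg·m².
ω_f = I_p ω_i / I_f = (0.2390)(20.7) / 0.3241 = 15.26 rpm.
KE_i = ½(0.2390)(2.168 rad/s)² = 0.5615 J; KE_f = ½(0.3241)(1.599)² = 0.4141 J.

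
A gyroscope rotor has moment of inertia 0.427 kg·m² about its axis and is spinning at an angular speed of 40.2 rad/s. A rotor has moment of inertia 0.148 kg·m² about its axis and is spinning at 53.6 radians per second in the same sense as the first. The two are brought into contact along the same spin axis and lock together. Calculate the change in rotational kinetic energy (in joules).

The coupling torques are internal; angular momentum about the shared axis is conserved.
Taking A's sense as positive: L = (0.4270)(40.2) + (0.1480)(53.6) = 25.10 kg·m²·rad/s.
Combined I = 0.4270 + 0.1480 = 0.5750 kg·m².
ω_f = L / I = 25.10 / 0.5750 = 43.65 rad/s.
KE_i = ½ΣIω² = 557.6 J; KE_f = ½(0.5750)(43.65)² = 547.8 J.

ΔKE ≈ -9.87 J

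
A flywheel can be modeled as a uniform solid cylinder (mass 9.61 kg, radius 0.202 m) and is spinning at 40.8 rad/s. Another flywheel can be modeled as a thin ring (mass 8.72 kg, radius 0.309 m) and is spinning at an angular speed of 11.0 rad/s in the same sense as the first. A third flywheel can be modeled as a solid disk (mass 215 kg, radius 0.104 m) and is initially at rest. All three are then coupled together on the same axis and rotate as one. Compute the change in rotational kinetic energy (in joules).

ΔKE ≈ -146 J

No external torque acts about the common axis, so total angular momentum is conserved.
Moments of inertia: I_A = ½(9.61)(0.202)² = 0.1961 kg·m²; I_B = (8.72)(0.309)² = 0.8326 kg·m²; I_C = ½(215)(0.104)² = 1.163 kg·m².
Taking A's sense as positive: L = (0.1961)(40.8) + (0.8326)(11.0) = 17.16 kg·m²·rad/s.
Combined I = 0.1961 + 0.8326 + 1.163 = 2.191 kg·m².
ω_f = L / I = 17.16 / 2.191 = 7.830 rad/s.
KE_i = ½ΣIω² = 213.6 J; KE_f = ½(2.191)(7.830)² = 67.17 J.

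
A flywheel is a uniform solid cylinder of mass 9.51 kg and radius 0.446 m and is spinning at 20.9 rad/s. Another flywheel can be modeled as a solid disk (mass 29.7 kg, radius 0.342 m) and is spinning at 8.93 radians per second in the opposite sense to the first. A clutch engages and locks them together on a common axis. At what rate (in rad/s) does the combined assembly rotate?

|ω_f| ≈ 1.59 rad/s

No external torque acts about the common axis, so total angular momentum is conserved.
Moments of inertia: I_A = ½(9.51)(0.446)² = 0.9458 kg·m²; I_B = ½(29.7)(0.342)² = 1.737 kg·m².
Taking A's sense as positive: L = (0.9458)(20.9) − (1.737)(8.93) = 4.258 kg·m²·rad/s.
Combined I = 0.9458 + 1.737 = 2.683 kg·m².
ω_f = L / I = 4.258 / 2.683 = 1.587 rad/s.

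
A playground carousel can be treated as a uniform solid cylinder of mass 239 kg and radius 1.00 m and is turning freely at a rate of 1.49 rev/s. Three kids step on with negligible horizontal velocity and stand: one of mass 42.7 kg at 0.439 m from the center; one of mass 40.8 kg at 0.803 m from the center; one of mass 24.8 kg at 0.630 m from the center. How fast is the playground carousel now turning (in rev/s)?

No external torque acts about the center; L_before = L_after.
I_p = ½(239)(1.00)² = 119.5 kg·m².
Added inertia Σmr² = (42.7)(0.439)² + (40.8)(0.803)² + (24.8)(0.630)² = 44.38 kg·m²; I_f = 119.5 + 44.38 = 163.9 kg·m².
ω_f = I_p ω_i / I_f = (119.5)(1.49) / 163.9 = 1.086 rev/s.

ω_f ≈ 1.09 rev/s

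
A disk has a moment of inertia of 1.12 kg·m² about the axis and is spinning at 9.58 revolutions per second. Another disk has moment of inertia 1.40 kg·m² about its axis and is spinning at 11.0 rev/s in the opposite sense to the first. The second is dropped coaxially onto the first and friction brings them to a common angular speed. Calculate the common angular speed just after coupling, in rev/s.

|ω_f| ≈ 1.85 rev/s

The coupling torques are internal; angular momentum about the shared axis is conserved.
Taking A's sense as positive: L = (1.120)(9.58) − (1.400)(11.0) = -4.670 kg·m²·rev/s.
Combined I = 1.120 + 1.400 = 2.520 kg·m².
ω_f = L / I = -4.670 / 2.520 = -1.853 rev/s.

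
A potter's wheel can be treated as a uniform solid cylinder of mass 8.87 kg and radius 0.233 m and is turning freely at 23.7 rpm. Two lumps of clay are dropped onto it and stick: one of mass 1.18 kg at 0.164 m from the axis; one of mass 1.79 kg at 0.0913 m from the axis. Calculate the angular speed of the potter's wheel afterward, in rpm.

The added mass arrives with no angular momentum about the axis, and any external torque about the axis is negligible, so the system's angular momentum is conserved.
I_p = ½(8.87)(0.233)² = 0.2408 kg·m².
Added inertia Σmr² = (1.18)(0.164)² + (1.79)(0.0913)² = 0.04666 kg·m²; I_f = 0.2408 + 0.04666 = 0.2874 kg·m².
ω_f = I_p ω_i / I_f = (0.2408)(23.7) / 0.2874 = 19.85 rpm.

ω_f ≈ 19.9 rpm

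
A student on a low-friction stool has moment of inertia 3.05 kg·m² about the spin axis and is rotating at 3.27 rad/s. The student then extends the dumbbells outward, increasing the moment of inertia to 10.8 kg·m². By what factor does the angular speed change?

ω₂/ω₁ ≈ 0.282

Angular momentum about the spin axis is conserved since the torque about it is zero.
ω₂/ω₁ = I₁/I₂ = 3.050 / 10.80 = 0.2824.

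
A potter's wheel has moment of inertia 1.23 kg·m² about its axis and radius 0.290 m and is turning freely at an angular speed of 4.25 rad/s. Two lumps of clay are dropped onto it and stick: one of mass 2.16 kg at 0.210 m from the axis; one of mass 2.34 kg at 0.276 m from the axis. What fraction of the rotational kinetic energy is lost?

No external torque acts about the axis; L_before = L_after.
Added inertia Σmr² = (2.16)(0.210)² + (2.34)(0.276)² = 0.2735 kg·m²; I_f = 1.230 + 0.2735 = 1.504 kg·m².
ω_f = I_p ω_i / I_f = (1.230)(4.25) / 1.504 = 3.477 rad/s.
KE_i = ½(1.230)(4.250 rad/s)² = 11.11 J; KE_f = ½(1.504)(3.477)² = 9.088 J.
Fraction lost = 0.1819.

fraction ≈ 0.182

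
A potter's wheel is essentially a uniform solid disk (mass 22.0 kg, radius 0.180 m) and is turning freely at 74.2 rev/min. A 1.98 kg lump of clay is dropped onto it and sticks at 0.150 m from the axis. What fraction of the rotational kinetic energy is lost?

fraction ≈ 0.111

No external torque acts about the axis; L_before = L_after.
I_p = ½(22.0)(0.180)² = 0.3564 kg·m².
Added inertia Σmr² = (1.98)(0.150)² = 0.04455 kg·m²; I_f = 0.3564 + 0.04455 = 0.4009 kg·m².
ω_f = I_p ω_i / I_f = (0.3564)(74.2) / 0.4009 = 65.96 rpm.
KE_i = ½(0.3564)(7.770 rad/s)² = 10.76 J; KE_f = ½(0.4009)(6.907)² = 9.564 J.
Fraction lost = 0.1111.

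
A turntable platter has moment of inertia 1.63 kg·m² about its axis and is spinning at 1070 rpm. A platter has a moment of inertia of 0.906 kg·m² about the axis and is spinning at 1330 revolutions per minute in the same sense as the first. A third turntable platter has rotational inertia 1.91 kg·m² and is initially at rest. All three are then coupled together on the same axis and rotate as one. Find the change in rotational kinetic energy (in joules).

ΔKE ≈ -8290 J

The coupling torques are internal; angular momentum about the shared axis is conserved.
Taking A's sense as positive: L = (1.630)(1070) + (0.9060)(1330) = 2949 kg·m²·rpm.
Combined I = 1.630 + 0.9060 + 1.910 = 4.446 kg·m².
ω_f = L / I = 2949 / 4.446 = 663.3 rpm.
KE_i = ½ΣIω² = 19020 J; KE_f = ½(4.446)(69.46)² = 10730 J.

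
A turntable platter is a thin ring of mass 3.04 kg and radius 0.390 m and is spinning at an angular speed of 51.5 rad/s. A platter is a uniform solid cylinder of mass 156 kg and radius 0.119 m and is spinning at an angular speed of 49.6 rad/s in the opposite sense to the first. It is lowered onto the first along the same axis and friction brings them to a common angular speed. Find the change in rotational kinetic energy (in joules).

No external torque acts about the common axis, so total angular momentum is conserved.
Moments of inertia: I_A = (3.04)(0.390)² = 0.4624 kg·m²; I_B = ½(156)(0.119)² = 1.105 kg·m².
Taking A's sense as positive: L = (0.4624)(51.5) − (1.105)(49.6) = -30.97 kg·m²·rad/s.
Combined I = 0.4624 + 1.105 = 1.567 kg·m².
ω_f = L / I = -30.97 / 1.567 = -19.77 rad/s.
KE_i = ½ΣIω² = 1972 J; KE_f = ½(1.567)(19.77)² = 306.1 J.

ΔKE ≈ -1670 J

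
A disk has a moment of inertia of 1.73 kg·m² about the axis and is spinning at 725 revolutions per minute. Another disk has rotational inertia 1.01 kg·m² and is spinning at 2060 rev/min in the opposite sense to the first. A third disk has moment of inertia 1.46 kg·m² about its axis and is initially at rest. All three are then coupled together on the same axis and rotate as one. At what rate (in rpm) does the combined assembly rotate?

No external torque acts about the common axis, so total angular momentum is conserved.
Taking A's sense as positive: L = (1.730)(725) − (1.010)(2060) = -826.4 kg·m²·rpm.
Combined I = 1.730 + 1.010 + 1.460 = 4.200 kg·m².
ω_f = L / I = -826.4 / 4.200 = -196.8 rpm.

|ω_f| ≈ 197 rpm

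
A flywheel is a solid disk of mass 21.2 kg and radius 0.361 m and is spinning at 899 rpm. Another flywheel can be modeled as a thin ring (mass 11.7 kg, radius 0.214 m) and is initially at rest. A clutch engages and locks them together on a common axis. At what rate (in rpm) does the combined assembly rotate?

|ω_f| ≈ 648 rpm

The coupling torques are internal; angular momentum about the shared axis is conserved.
Moments of inertia: I_A = ½(21.2)(0.361)² = 1.381 kg·m²; I_B = (11.7)(0.214)² = 0.5358 kg·m².
Taking A's sense as positive: L = (1.381)(899) = 1242 kg·m²·rpm.
Combined I = 1.381 + 0.5358 = 1.917 kg·m².
ω_f = L / I = 1242 / 1.917 = 647.8 rpm.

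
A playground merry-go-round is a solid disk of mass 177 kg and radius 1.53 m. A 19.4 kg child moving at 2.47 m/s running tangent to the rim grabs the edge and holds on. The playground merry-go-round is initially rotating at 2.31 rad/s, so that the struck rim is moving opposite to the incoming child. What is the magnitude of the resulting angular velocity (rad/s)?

About the axle the impulsive forces during the collision are internal, so angular momentum about that axis is conserved.
I_p = ½(177)(1.53)² = 207.2 kg·m². Taking the sense of the child's angular momentum as positive, L_{child} = m v R = (19.4)(2.47)(1.53) = 73.31 kg·m²/s.
L_i = −I_p ω_p + m v R = −(207.2)(2.31) + 73.31 = -405.2 kg·m²/s.
After sticking, I_f = I_p + m R² = 207.2 + (19.4)(1.53)² = 252.6 kg·m².
ω_f = L_i / I_f = -405.2 / 252.6 = -1.604 rad/s.

|ω_f| ≈ 1.60 rad/s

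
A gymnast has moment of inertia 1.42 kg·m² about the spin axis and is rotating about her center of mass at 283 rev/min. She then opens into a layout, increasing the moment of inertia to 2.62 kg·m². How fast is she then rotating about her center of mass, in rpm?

ω₂ ≈ 153 rpm

With no external torque about the axis, L is conserved: I₁ω₁ = I₂ω₂.
ω₂ = I₁ω₁ / I₂ = (1.420)(283 rpm) / (2.620) = 153.4 rpm.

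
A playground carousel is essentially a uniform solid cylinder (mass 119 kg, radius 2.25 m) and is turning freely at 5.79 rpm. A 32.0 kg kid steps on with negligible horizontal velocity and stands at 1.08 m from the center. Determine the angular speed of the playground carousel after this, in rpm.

ω_f ≈ 5.15 rpm

No external torque acts about the center; L_before = L_after.
I_p = ½(119)(2.25)² = 301.2 kg·m².
Added inertia Σmr² = (32.0)(1.08)² = 37.32 kg·m²; I_f = 301.2 + 37.32 = 338.5 kg·m².
ω_f = I_p ω_i / I_f = (301.2)(5.79) / 338.5 = 5.152 rpm.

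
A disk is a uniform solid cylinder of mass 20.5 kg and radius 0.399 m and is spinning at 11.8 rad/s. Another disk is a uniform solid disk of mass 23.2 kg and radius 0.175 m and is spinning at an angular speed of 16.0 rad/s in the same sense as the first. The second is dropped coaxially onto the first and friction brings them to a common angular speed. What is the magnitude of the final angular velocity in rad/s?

|ω_f| ≈ 12.6 rad/s

No external torque acts about the common axis, so total angular momentum is conserved.
Moments of inertia: I_A = ½(20.5)(0.399)² = 1.632 kg·m²; I_B = ½(23.2)(0.175)² = 0.3552 kg·m².
Taking A's sense as positive: L = (1.632)(11.8) + (0.3552)(16.0) = 24.94 kg·m²·rad/s.
Combined I = 1.632 + 0.3552 = 1.987 kg·m².
ω_f = L / I = 24.94 / 1.987 = 12.55 rad/s.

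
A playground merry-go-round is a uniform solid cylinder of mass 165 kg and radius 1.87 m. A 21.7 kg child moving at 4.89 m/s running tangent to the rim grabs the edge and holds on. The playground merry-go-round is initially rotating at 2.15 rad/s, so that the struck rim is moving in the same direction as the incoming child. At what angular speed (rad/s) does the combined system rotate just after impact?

The axle reaction passes through the axle and exerts no torque about it; angular momentum about the axle is conserved through the impact.
I_p = ½(165)(1.87)² = 288.5 kg·m². Taking the sense of the child's angular momentum as positive, L_{child} = m v R = (21.7)(4.89)(1.87) = 198.4 kg·m²/s.
L_i = +I_p ω_p + m v R = +(288.5)(2.15) + 198.4 = 818.7 kg·m²/s.
After sticking, I_f = I_p + m R² = 288.5 + (21.7)(1.87)² = 364.4 kg·m².
ω_f = L_i / I_f = 818.7 / 364.4 = 2.247 rad/s.

|ω_f| ≈ 2.25 rad/s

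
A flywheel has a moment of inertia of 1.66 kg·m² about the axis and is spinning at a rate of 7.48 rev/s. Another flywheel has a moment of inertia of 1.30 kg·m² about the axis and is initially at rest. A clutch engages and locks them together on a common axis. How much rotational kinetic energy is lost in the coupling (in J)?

ΔKE lost ≈ 805 J

The coupling torques are internal; angular momentum about the shared axis is conserved.
Taking A's sense as positive: L = (1.660)(7.48) = 12.42 kg·m²·rev/s.
Combined I = 1.660 + 1.300 = 2.960 kg·m².
ω_f = L / I = 12.42 / 2.960 = 4.195 rev/s.
KE_i = ½ΣIω² = 1833 J; KE_f = ½(2.960)(26.36)² = 1028 J.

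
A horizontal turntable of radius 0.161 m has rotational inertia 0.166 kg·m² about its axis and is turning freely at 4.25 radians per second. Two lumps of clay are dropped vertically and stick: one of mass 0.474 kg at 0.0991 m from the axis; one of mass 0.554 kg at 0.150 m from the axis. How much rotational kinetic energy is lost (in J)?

energy lost ≈ 0.140 J

No external torque acts about the axis; L_before = L_after.
Added inertia Σmr² = (0.474)(0.0991)² + (0.554)(0.150)² = 0.01712 kg·m²; I_f = 0.1660 + 0.01712 = 0.1831 kg·m².
ω_f = I_p ω_i / I_f = (0.1660)(4.25) / 0.1831 = 3.853 rad/s.
KE_i = ½(0.1660)(4.250 rad/s)² = 1.499 J; KE_f = ½(0.1831)(3.853)² = 1.359 J.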